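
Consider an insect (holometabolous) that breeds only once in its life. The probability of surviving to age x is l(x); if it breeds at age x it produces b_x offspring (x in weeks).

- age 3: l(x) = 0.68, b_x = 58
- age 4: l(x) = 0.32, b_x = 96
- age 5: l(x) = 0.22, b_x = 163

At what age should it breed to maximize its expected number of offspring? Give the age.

3

Expected offspring if breeding at age x = l(x) × b_x:
  age 3: 0.68 × 58 = 39.440
  age 4: 0.32 × 96 = 30.720
  age 5: 0.22 × 163 = 35.860
Maximum at age 3 (39.440).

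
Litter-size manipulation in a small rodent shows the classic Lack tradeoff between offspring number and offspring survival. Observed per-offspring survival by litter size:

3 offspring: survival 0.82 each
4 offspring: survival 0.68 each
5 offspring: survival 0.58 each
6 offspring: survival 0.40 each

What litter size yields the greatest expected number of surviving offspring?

5

Expected surviving offspring = c × s(c):
  c=3: 3 × 0.82 = 2.460
  c=4: 4 × 0.68 = 2.720
  c=5: 5 × 0.58 = 2.900
  c=6: 6 × 0.40 = 2.400
Maximum at c = 5 (2.900 surviving offspring).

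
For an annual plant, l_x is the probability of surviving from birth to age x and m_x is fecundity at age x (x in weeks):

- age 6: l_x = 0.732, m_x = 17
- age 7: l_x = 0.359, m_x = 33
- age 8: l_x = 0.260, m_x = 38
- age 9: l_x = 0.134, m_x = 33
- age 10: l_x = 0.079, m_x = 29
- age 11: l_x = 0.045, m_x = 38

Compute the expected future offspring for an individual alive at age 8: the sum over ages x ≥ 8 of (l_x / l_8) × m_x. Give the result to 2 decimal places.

l_8 = 0.260. Conditional survival from age 8 to x is l_x / l_8.
  x=8: (0.260/0.260) × 38 = 38.0000
  x=9: (0.134/0.260) × 33 = 17.0077
  x=10: (0.079/0.260) × 29 = 8.8115
  x=11: (0.045/0.260) × 38 = 6.5769
Sum = 38.0000 + 17.0077 + 8.8115 + 6.5769 = 70.3962

70.40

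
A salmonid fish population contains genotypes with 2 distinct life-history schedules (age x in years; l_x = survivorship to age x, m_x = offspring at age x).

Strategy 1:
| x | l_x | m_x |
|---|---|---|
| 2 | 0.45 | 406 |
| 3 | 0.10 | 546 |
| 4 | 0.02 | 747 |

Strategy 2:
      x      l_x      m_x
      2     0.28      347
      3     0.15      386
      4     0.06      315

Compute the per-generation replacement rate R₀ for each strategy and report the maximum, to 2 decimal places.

Strategy 1: R₀ = 0.45×406 + 0.10×546 + 0.02×747 = 252.2400
Strategy 2: R₀ = 0.28×347 + 0.15×386 + 0.06×315 = 173.9600
Highest R₀: strategy 1 with 252.2400.

252.24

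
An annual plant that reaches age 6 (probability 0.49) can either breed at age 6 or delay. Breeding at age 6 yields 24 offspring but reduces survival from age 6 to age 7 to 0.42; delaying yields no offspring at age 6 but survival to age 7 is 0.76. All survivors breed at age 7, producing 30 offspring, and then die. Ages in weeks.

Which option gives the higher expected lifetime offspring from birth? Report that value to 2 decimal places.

breed at age 6: R₀ = 0.49 × (24 + 0.42 × 30) = 0.49 × 36.6000 = 17.9340
delay to age 7: R₀ = 0.49 × (0.76 × 30) = 0.49 × 22.8000 = 11.1720
Higher: breed at age 6 (17.9340).

17.93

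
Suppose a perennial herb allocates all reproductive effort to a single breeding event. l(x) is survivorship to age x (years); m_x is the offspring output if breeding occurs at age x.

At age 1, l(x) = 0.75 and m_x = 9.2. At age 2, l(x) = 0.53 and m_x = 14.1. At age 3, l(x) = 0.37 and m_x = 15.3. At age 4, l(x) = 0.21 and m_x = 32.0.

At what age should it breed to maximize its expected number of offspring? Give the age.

Expected offspring if breeding at age x = l(x) × m_x:
  age 1: 0.75 × 9.2 = 6.900
  age 2: 0.53 × 14.1 = 7.473
  age 3: 0.37 × 15.3 = 5.661
  age 4: 0.21 × 32.0 = 6.720
Maximum at age 2 (7.473).

2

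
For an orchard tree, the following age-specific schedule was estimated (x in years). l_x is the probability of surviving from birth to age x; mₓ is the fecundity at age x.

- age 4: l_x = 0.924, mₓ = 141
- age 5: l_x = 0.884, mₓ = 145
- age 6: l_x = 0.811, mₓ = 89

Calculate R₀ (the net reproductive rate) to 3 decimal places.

R₀ = Σ l_x mₓ:
  age 4: 0.924 × 141 = 130.2840
  age 5: 0.884 × 145 = 128.1800
  age 6: 0.811 × 89 = 72.1790
R₀ = 130.2840 + 128.1800 + 72.1790 = 330.6430

330.643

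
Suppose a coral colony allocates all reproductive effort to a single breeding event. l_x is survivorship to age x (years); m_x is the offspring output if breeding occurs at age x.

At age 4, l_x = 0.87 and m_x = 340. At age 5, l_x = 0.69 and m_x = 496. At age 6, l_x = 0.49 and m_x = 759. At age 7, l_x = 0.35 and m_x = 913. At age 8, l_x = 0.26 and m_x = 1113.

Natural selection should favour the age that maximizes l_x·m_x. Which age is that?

Expected offspring if breeding at age x = l_x × m_x:
  age 4: 0.87 × 340 = 295.800
  age 5: 0.69 × 496 = 342.240
  age 6: 0.49 × 759 = 371.910
  age 7: 0.35 × 913 = 319.550
  age 8: 0.26 × 1113 = 289.380
Maximum at age 6 (371.910).

6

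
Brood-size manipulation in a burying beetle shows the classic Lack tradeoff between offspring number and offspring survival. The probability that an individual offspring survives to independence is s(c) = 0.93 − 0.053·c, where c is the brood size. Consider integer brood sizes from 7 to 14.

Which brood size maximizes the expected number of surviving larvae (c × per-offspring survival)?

9

Expected surviving larvae = c × s(c):
  c=7: 7 × 0.559 = 3.913
  c=8: 8 × 0.506 = 4.048
  c=9: 9 × 0.453 = 4.077
  c=10: 10 × 0.400 = 4.000
  c=11: 11 × 0.347 = 3.817
  c=12: 12 × 0.294 = 3.528
  c=13: 13 × 0.241 = 3.133
  c=14: 14 × 0.188 = 2.632
Maximum at c = 9 (4.077 surviving larvae).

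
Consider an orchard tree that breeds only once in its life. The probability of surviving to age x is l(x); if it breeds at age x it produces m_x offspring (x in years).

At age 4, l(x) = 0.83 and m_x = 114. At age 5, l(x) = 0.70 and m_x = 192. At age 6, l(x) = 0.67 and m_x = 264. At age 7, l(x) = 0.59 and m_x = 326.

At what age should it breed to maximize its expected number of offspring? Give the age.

Expected offspring if breeding at age x = l(x) × m_x:
  age 4: 0.83 × 114 = 94.620
  age 5: 0.70 × 192 = 134.400
  age 6: 0.67 × 264 = 176.880
  age 7: 0.59 × 326 = 192.340
Maximum at age 7 (192.340).

7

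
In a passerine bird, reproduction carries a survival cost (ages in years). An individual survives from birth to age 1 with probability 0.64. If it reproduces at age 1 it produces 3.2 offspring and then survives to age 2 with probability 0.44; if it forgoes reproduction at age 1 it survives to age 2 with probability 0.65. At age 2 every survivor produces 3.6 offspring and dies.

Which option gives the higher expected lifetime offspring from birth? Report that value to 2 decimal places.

breed at age 1: R₀ = 0.64 × (3.2 + 0.44 × 3.6) = 0.64 × 4.7840 = 3.0618
delay to age 2: R₀ = 0.64 × (0.65 × 3.6) = 0.64 × 2.3400 = 1.4976
Higher: breed at age 1 (3.0618).

3.06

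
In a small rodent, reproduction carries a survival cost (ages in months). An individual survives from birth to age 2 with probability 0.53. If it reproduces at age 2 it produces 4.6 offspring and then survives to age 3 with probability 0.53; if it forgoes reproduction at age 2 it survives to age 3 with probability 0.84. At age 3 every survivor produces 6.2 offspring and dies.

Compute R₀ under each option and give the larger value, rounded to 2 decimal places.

breed at age 2: R₀ = 0.53 × (4.6 + 0.53 × 6.2) = 0.53 × 7.8860 = 4.1796
delay to age 3: R₀ = 0.53 × (0.84 × 6.2) = 0.53 × 5.2080 = 2.7602
Higher: breed at age 2 (4.1796).

4.18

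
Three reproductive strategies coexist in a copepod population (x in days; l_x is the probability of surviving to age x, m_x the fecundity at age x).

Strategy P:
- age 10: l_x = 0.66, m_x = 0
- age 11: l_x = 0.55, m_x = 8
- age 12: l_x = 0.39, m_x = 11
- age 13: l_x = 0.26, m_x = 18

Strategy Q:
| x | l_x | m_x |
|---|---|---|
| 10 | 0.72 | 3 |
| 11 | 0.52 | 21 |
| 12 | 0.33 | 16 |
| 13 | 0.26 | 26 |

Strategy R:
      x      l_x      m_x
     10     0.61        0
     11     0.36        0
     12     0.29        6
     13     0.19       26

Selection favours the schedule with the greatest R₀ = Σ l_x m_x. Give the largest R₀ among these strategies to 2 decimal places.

Strategy P: R₀ = 0.66×0 + 0.55×8 + 0.39×11 + 0.26×18 = 13.3700
Strategy Q: R₀ = 0.72×3 + 0.52×21 + 0.33×16 + 0.26×26 = 25.1200
Strategy R: R₀ = 0.61×0 + 0.36×0 + 0.29×6 + 0.19×26 = 6.6800
Highest R₀: strategy Q with 25.1200.

25.12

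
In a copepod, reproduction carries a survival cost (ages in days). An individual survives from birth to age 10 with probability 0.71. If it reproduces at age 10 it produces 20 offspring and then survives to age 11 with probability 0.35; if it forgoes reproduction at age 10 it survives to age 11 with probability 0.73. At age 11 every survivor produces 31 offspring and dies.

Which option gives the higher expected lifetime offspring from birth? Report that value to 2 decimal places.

breed at age 10: R₀ = 0.71 × (20 + 0.35 × 31) = 0.71 × 30.8500 = 21.9035
delay to age 11: R₀ = 0.71 × (0.73 × 31) = 0.71 × 22.6300 = 16.0673
Higher: breed at age 10 (21.9035).

21.90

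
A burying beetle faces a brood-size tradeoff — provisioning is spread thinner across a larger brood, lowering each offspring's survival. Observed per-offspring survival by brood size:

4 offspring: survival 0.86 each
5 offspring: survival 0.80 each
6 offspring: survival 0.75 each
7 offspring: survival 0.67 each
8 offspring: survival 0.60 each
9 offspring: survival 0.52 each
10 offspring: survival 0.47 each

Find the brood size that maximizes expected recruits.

Expected recruits = c × s(c):
  c=4: 4 × 0.86 = 3.440
  c=5: 5 × 0.80 = 4.000
  c=6: 6 × 0.75 = 4.500
  c=7: 7 × 0.67 = 4.690
  c=8: 8 × 0.60 = 4.800
  c=9: 9 × 0.52 = 4.680
  c=10: 10 × 0.47 = 4.700
Maximum at c = 8 (4.800 recruits).

8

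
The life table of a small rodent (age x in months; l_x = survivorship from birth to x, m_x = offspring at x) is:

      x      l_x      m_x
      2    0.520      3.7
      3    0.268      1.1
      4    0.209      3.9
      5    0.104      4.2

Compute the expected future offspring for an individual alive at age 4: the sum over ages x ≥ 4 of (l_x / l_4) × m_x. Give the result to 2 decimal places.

l_4 = 0.209. Conditional survival from age 4 to x is l_x / l_4.
  x=4: (0.209/0.209) × 3.9 = 3.9000
  x=5: (0.104/0.209) × 4.2 = 2.0900
Sum = 3.9000 + 2.0900 = 5.9900

5.99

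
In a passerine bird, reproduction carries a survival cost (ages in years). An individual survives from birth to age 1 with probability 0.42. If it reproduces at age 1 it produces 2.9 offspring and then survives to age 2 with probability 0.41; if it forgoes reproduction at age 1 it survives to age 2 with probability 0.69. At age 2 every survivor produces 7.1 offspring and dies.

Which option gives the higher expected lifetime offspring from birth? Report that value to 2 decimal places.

2.44

breed at age 1: R₀ = 0.42 × (2.9 + 0.41 × 7.1) = 0.42 × 5.8110 = 2.4406
delay to age 2: R₀ = 0.42 × (0.69 × 7.1) = 0.42 × 4.8990 = 2.0576
Higher: breed at age 1 (2.4406).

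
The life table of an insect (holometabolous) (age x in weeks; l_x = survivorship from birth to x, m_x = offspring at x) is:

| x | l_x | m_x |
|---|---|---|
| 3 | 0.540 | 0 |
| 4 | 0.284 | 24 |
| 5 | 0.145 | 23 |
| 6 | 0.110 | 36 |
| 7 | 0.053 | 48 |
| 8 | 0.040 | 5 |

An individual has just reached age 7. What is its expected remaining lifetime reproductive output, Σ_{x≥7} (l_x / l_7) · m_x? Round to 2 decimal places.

l_7 = 0.053. Conditional survival from age 7 to x is l_x / l_7.
  x=7: (0.053/0.053) × 48 = 48.0000
  x=8: (0.040/0.053) × 5 = 3.7736
Sum = 48.0000 + 3.7736 = 51.7736

51.77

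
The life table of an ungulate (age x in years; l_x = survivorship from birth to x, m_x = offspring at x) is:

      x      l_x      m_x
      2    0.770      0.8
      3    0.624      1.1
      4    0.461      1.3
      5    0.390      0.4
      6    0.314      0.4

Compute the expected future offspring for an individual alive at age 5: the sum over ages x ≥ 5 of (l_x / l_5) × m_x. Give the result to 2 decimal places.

l_5 = 0.390. Conditional survival from age 5 to x is l_x / l_5.
  x=5: (0.390/0.390) × 0.4 = 0.4000
  x=6: (0.314/0.390) × 0.4 = 0.3221
Sum = 0.4000 + 0.3221 = 0.7221

0.72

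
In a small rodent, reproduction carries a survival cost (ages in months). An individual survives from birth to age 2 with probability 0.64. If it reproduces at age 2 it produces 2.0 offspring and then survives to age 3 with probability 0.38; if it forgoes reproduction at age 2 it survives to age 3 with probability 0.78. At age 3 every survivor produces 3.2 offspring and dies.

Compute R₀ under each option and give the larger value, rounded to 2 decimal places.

2.06

breed at age 2: R₀ = 0.64 × (2.0 + 0.38 × 3.2) = 0.64 × 3.2160 = 2.0582
delay to age 3: R₀ = 0.64 × (0.78 × 3.2) = 0.64 × 2.4960 = 1.5974
Higher: breed at age 2 (2.0582).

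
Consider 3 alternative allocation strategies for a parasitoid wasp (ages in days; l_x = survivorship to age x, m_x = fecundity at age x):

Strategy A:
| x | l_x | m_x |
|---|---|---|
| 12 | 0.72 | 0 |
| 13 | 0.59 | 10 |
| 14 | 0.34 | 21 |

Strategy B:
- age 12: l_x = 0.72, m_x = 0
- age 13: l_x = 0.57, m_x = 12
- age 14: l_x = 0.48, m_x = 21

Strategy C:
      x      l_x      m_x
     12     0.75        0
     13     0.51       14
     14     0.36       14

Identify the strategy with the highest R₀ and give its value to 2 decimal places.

16.92

Strategy A: R₀ = 0.72×0 + 0.59×10 + 0.34×21 = 13.0400
Strategy B: R₀ = 0.72×0 + 0.57×12 + 0.48×21 = 16.9200
Strategy C: R₀ = 0.75×0 + 0.51×14 + 0.36×14 = 12.1800
Highest R₀: strategy B with 16.9200.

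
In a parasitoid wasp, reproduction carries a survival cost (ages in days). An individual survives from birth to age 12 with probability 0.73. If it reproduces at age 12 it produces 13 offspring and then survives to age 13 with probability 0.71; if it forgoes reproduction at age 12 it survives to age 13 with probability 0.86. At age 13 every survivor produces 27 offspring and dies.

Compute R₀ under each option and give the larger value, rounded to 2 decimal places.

23.48

breed at age 12: R₀ = 0.73 × (13 + 0.71 × 27) = 0.73 × 32.1700 = 23.4841
delay to age 13: R₀ = 0.73 × (0.86 × 27) = 0.73 × 23.2200 = 16.9506
Higher: breed at age 12 (23.4841).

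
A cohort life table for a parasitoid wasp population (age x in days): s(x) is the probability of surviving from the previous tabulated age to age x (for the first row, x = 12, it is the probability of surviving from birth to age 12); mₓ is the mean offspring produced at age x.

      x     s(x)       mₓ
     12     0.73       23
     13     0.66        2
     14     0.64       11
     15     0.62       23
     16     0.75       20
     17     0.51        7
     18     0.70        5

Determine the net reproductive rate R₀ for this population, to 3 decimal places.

29.178

Survivorship from birth: l_x = s_12·s_13·…·s_x.
  l_12 = 0.73000
  l_13 = 0.48180
  l_14 = 0.30835
  l_15 = 0.19118
  l_16 = 0.14338
  l_17 = 0.07313
  l_18 = 0.05119
R₀ = Σ l_x mₓ:
  age 12: 0.73000 × 23 = 16.7900
  age 13: 0.48180 × 2 = 0.9636
  age 14: 0.30835 × 11 = 3.3919
  age 15: 0.19118 × 23 = 4.3971
  age 16: 0.14338 × 20 = 2.8676
  age 17: 0.07313 × 7 = 0.5119
  age 18: 0.05119 × 5 = 0.2560
R₀ = 16.7900 + 0.9636 + 3.3919 + 4.3971 + 2.8676 + 0.5119 + 0.2560 = 29.1780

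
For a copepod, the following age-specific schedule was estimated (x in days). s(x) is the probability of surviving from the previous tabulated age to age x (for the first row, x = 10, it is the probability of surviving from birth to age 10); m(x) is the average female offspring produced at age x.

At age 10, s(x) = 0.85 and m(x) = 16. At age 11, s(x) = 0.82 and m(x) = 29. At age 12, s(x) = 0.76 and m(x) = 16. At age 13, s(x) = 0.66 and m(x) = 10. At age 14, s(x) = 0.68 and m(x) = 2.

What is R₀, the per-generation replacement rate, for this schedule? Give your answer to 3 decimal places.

Survivorship from birth: l_x = s_10·s_11·…·s_x.
  l_10 = 0.85000
  l_11 = 0.69700
  l_12 = 0.52972
  l_13 = 0.34962
  l_14 = 0.23774
R₀ = Σ l_x m(x):
  age 10: 0.85000 × 16 = 13.6000
  age 11: 0.69700 × 29 = 20.2130
  age 12: 0.52972 × 16 = 8.4755
  age 13: 0.34962 × 10 = 3.4962
  age 14: 0.23774 × 2 = 0.4755
R₀ = 13.6000 + 20.2130 + 8.4755 + 3.4962 + 0.4755 = 46.2602

46.260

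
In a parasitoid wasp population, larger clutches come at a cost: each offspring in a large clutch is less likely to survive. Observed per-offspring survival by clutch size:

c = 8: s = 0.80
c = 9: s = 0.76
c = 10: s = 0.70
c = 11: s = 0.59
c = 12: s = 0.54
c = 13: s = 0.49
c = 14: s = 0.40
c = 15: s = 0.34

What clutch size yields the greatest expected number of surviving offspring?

Expected surviving offspring = c × s(c):
  c=8: 8 × 0.80 = 6.400
  c=9: 9 × 0.76 = 6.840
  c=10: 10 × 0.70 = 7.000
  c=11: 11 × 0.59 = 6.490
  c=12: 12 × 0.54 = 6.480
  c=13: 13 × 0.49 = 6.370
  c=14: 14 × 0.40 = 5.600
  c=15: 15 × 0.34 = 5.100
Maximum at c = 10 (7.000 surviving offspring).

10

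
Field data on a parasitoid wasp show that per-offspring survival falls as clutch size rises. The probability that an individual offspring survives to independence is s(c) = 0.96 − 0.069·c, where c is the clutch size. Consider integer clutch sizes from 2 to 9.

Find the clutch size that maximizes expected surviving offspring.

Expected surviving offspring = c × s(c):
  c=2: 2 × 0.822 = 1.644
  c=3: 3 × 0.753 = 2.259
  c=4: 4 × 0.684 = 2.736
  c=5: 5 × 0.615 = 3.075
  c=6: 6 × 0.546 = 3.276
  c=7: 7 × 0.477 = 3.339
  c=8: 8 × 0.408 = 3.264
  c=9: 9 × 0.339 = 3.051
Maximum at c = 7 (3.339 surviving offspring).

7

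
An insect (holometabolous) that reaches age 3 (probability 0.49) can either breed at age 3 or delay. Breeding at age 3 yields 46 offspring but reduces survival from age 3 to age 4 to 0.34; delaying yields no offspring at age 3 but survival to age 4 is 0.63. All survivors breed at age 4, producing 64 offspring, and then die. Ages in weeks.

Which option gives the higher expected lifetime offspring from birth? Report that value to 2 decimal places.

breed at age 3: R₀ = 0.49 × (46 + 0.34 × 64) = 0.49 × 67.7600 = 33.2024
delay to age 4: R₀ = 0.49 × (0.63 × 64) = 0.49 × 40.3200 = 19.7568
Higher: breed at age 3 (33.2024).

33.20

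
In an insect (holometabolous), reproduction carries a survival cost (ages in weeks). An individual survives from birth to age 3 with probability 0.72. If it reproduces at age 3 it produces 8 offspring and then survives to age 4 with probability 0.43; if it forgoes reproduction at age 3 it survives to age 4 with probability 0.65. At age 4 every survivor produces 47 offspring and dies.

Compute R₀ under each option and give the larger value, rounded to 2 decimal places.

22.00

breed at age 3: R₀ = 0.72 × (8 + 0.43 × 47) = 0.72 × 28.2100 = 20.3112
delay to age 4: R₀ = 0.72 × (0.65 × 47) = 0.72 × 30.5500 = 21.9960
Higher: delay to age 4 (21.9960).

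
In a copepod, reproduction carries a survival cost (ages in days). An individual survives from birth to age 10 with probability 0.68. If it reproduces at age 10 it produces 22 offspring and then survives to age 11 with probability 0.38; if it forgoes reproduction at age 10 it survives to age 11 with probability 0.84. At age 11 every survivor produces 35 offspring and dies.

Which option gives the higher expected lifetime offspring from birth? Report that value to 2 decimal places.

breed at age 10: R₀ = 0.68 × (22 + 0.38 × 35) = 0.68 × 35.3000 = 24.0040
delay to age 11: R₀ = 0.68 × (0.84 × 35) = 0.68 × 29.4000 = 19.9920
Higher: breed at age 10 (24.0040).

24.00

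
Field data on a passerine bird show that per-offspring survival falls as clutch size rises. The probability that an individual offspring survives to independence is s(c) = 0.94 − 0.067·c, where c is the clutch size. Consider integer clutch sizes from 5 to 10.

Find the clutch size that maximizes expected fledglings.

Expected fledglings = c × s(c):
  c=5: 5 × 0.605 = 3.025
  c=6: 6 × 0.538 = 3.228
  c=7: 7 × 0.471 = 3.297
  c=8: 8 × 0.404 = 3.232
  c=9: 9 × 0.337 = 3.033
  c=10: 10 × 0.270 = 2.700
Maximum at c = 7 (3.297 fledglings).

7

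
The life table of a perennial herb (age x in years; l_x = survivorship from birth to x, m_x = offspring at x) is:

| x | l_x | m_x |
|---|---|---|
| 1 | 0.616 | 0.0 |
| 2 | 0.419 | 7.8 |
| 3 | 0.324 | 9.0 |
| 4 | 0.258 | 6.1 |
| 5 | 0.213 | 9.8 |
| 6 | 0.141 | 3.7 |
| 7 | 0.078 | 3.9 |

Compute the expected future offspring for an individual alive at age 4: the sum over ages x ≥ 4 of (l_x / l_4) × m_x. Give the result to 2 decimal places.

l_4 = 0.258. Conditional survival from age 4 to x is l_x / l_4.
  x=4: (0.258/0.258) × 6.1 = 6.1000
  x=5: (0.213/0.258) × 9.8 = 8.0907
  x=6: (0.141/0.258) × 3.7 = 2.0221
  x=7: (0.078/0.258) × 3.9 = 1.1791
Sum = 6.1000 + 8.0907 + 2.0221 + 1.1791 = 17.3919

17.39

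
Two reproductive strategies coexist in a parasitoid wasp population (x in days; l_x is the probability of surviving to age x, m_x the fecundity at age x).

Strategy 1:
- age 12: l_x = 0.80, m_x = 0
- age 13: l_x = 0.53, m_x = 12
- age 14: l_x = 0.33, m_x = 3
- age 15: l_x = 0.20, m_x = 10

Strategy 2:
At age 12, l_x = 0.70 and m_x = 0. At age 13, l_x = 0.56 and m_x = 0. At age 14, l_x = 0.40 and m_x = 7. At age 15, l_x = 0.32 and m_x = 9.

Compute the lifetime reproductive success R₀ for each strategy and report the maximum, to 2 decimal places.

Strategy 1: R₀ = 0.80×0 + 0.53×12 + 0.33×3 + 0.20×10 = 9.3500
Strategy 2: R₀ = 0.70×0 + 0.56×0 + 0.40×7 + 0.32×9 = 5.6800
Highest R₀: strategy 1 with 9.3500.

9.35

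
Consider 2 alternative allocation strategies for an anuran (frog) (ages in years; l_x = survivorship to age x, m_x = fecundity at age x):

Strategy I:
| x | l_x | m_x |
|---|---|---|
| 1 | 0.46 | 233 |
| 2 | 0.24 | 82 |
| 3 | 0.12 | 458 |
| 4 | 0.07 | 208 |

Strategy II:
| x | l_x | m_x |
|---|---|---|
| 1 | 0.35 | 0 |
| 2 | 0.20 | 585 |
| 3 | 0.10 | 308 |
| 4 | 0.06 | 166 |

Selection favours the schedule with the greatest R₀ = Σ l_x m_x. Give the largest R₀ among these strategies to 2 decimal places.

196.38

Strategy I: R₀ = 0.46×233 + 0.24×82 + 0.12×458 + 0.07×208 = 196.3800
Strategy II: R₀ = 0.35×0 + 0.20×585 + 0.10×308 + 0.06×166 = 157.7600
Highest R₀: strategy I with 196.3800.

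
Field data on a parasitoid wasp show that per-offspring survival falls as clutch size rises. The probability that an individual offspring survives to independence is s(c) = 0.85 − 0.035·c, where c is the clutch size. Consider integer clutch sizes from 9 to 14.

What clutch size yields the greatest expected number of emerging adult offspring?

Expected emerging adult offspring = c × s(c):
  c=9: 9 × 0.535 = 4.815
  c=10: 10 × 0.500 = 5.000
  c=11: 11 × 0.465 = 5.115
  c=12: 12 × 0.430 = 5.160
  c=13: 13 × 0.395 = 5.135
  c=14: 14 × 0.360 = 5.040
Maximum at c = 12 (5.160 emerging adult offspring).

12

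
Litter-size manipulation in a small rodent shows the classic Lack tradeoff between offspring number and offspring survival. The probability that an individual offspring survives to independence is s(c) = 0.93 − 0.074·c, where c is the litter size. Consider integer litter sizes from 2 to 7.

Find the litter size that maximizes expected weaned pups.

Expected weaned pups = c × s(c):
  c=2: 2 × 0.782 = 1.564
  c=3: 3 × 0.708 = 2.124
  c=4: 4 × 0.634 = 2.536
  c=5: 5 × 0.560 = 2.800
  c=6: 6 × 0.486 = 2.916
  c=7: 7 × 0.412 = 2.884
Maximum at c = 6 (2.916 weaned pups).

6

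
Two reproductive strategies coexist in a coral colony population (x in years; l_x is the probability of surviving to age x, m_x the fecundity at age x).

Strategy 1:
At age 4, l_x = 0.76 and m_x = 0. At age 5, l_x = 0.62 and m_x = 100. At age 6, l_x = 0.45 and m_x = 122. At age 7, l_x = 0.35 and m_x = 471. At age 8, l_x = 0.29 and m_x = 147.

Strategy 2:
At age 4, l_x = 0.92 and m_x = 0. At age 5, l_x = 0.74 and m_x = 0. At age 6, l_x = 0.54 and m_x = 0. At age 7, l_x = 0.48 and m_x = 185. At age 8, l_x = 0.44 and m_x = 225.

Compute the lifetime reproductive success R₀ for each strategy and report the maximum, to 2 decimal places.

Strategy 1: R₀ = 0.76×0 + 0.62×100 + 0.45×122 + 0.35×471 + 0.29×147 = 324.3800
Strategy 2: R₀ = 0.92×0 + 0.74×0 + 0.54×0 + 0.48×185 + 0.44×225 = 187.8000
Highest R₀: strategy 1 with 324.3800.

324.38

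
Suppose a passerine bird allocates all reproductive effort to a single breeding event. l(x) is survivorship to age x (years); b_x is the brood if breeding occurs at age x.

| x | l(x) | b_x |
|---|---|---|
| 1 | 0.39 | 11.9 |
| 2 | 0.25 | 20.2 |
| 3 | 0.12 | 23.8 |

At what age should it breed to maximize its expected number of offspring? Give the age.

2

Expected offspring if breeding at age x = l(x) × b_x:
  age 1: 0.39 × 11.9 = 4.641
  age 2: 0.25 × 20.2 = 5.050
  age 3: 0.12 × 23.8 = 2.856
Maximum at age 2 (5.050).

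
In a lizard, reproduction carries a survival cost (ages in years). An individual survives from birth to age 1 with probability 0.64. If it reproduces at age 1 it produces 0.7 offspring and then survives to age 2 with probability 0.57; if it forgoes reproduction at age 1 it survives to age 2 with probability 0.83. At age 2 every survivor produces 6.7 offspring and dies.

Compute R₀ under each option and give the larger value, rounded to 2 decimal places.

breed at age 1: R₀ = 0.64 × (0.7 + 0.57 × 6.7) = 0.64 × 4.5190 = 2.8922
delay to age 2: R₀ = 0.64 × (0.83 × 6.7) = 0.64 × 5.5610 = 3.5590
Higher: delay to age 2 (3.5590).

3.56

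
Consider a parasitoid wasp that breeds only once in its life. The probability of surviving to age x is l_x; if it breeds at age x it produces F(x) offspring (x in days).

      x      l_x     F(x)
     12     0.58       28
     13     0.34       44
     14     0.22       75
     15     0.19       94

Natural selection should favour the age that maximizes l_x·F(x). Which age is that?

15

Expected offspring if breeding at age x = l_x × F(x):
  age 12: 0.58 × 28 = 16.240
  age 13: 0.34 × 44 = 14.960
  age 14: 0.22 × 75 = 16.500
  age 15: 0.19 × 94 = 17.860
Maximum at age 15 (17.860).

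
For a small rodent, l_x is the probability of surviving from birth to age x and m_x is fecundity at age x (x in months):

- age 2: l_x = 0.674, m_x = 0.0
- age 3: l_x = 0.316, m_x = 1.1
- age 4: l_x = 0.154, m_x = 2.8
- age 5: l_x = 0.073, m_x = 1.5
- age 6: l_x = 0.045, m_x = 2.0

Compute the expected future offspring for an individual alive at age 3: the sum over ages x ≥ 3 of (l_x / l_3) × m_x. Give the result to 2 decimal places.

l_3 = 0.316. Conditional survival from age 3 to x is l_x / l_3.
  x=3: (0.316/0.316) × 1.1 = 1.1000
  x=4: (0.154/0.316) × 2.8 = 1.3646
  x=5: (0.073/0.316) × 1.5 = 0.3465
  x=6: (0.045/0.316) × 2.0 = 0.2848
Sum = 1.1000 + 1.3646 + 0.3465 + 0.2848 = 3.0959

3.10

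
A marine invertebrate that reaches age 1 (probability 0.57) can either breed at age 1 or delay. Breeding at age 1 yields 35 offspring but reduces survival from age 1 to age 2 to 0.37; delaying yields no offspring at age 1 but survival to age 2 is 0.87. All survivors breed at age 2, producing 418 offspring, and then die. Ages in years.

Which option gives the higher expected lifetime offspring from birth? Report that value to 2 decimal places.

207.29

breed at age 1: R₀ = 0.57 × (35 + 0.37 × 418) = 0.57 × 189.6600 = 108.1062
delay to age 2: R₀ = 0.57 × (0.87 × 418) = 0.57 × 363.6600 = 207.2862
Higher: delay to age 2 (207.2862).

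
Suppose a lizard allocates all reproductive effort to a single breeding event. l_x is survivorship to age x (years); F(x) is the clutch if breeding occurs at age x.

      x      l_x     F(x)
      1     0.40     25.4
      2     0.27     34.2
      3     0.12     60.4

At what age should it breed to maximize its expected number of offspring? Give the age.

1

Expected offspring if breeding at age x = l_x × F(x):
  age 1: 0.40 × 25.4 = 10.160
  age 2: 0.27 × 34.2 = 9.234
  age 3: 0.12 × 60.4 = 7.248
Maximum at age 1 (10.160).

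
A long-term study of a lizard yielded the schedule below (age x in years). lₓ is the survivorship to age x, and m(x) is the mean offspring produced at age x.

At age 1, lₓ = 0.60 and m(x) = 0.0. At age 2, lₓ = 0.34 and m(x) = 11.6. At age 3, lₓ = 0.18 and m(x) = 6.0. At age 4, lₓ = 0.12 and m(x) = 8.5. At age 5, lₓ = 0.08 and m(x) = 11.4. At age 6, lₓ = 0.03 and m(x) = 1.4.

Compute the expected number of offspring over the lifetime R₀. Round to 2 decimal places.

7.00

R₀ = Σ lₓ m(x):
  age 1: 0.60 × 0.0 = 0.0000
  age 2: 0.34 × 11.6 = 3.9440
  age 3: 0.18 × 6.0 = 1.0800
  age 4: 0.12 × 8.5 = 1.0200
  age 5: 0.08 × 11.4 = 0.9120
  age 6: 0.03 × 1.4 = 0.0420
R₀ = 0.0000 + 3.9440 + 1.0800 + 1.0200 + 0.9120 + 0.0420 = 6.9980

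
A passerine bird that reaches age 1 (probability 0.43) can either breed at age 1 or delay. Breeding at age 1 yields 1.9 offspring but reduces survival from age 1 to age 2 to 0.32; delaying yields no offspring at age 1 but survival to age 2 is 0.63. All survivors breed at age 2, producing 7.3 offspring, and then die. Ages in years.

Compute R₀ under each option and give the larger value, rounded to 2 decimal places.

breed at age 1: R₀ = 0.43 × (1.9 + 0.32 × 7.3) = 0.43 × 4.2360 = 1.8215
delay to age 2: R₀ = 0.43 × (0.63 × 7.3) = 0.43 × 4.5990 = 1.9776
Higher: delay to age 2 (1.9776).

1.98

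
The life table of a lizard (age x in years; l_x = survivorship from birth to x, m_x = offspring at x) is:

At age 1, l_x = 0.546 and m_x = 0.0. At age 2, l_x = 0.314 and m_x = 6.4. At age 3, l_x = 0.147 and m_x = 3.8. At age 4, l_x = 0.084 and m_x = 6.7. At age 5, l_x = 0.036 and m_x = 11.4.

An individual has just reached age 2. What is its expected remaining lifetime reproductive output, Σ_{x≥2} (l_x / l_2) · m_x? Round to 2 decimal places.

11.28

l_2 = 0.314. Conditional survival from age 2 to x is l_x / l_2.
  x=2: (0.314/0.314) × 6.4 = 6.4000
  x=3: (0.147/0.314) × 3.8 = 1.7790
  x=4: (0.084/0.314) × 6.7 = 1.7924
  x=5: (0.036/0.314) × 11.4 = 1.3070
Sum = 6.4000 + 1.7790 + 1.7924 + 1.3070 = 11.2783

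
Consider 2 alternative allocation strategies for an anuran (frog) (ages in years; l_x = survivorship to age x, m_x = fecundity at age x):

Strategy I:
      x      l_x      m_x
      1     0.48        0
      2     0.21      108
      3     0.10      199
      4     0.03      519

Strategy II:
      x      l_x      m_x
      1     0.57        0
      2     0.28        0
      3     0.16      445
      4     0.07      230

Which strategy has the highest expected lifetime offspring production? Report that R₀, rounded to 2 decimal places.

87.30

Strategy I: R₀ = 0.48×0 + 0.21×108 + 0.10×199 + 0.03×519 = 58.1500
Strategy II: R₀ = 0.57×0 + 0.28×0 + 0.16×445 + 0.07×230 = 87.3000
Highest R₀: strategy II with 87.3000.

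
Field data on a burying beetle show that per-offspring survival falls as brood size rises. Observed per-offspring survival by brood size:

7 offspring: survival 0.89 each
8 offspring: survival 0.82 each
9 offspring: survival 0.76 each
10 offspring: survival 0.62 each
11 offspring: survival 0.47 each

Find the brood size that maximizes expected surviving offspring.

9

Expected surviving offspring = c × s(c):
  c=7: 7 × 0.89 = 6.230
  c=8: 8 × 0.82 = 6.560
  c=9: 9 × 0.76 = 6.840
  c=10: 10 × 0.62 = 6.200
  c=11: 11 × 0.47 = 5.170
Maximum at c = 9 (6.840 surviving offspring).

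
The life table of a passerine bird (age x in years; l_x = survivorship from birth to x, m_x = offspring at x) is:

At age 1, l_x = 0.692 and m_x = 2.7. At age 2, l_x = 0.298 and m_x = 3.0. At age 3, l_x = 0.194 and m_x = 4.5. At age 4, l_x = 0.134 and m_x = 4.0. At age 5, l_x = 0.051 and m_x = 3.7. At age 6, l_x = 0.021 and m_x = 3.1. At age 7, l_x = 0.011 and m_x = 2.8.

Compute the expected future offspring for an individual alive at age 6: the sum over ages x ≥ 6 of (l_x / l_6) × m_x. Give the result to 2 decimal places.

4.57

l_6 = 0.021. Conditional survival from age 6 to x is l_x / l_6.
  x=6: (0.021/0.021) × 3.1 = 3.1000
  x=7: (0.011/0.021) × 2.8 = 1.4667
Sum = 3.1000 + 1.4667 = 4.5667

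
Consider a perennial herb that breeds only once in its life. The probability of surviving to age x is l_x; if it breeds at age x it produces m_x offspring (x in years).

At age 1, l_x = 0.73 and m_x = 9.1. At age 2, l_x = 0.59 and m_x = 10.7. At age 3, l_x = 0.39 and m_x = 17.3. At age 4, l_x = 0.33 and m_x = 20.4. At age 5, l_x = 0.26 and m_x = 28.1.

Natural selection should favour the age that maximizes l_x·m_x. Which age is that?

5

Expected offspring if breeding at age x = l_x × m_x:
  age 1: 0.73 × 9.1 = 6.643
  age 2: 0.59 × 10.7 = 6.313
  age 3: 0.39 × 17.3 = 6.747
  age 4: 0.33 × 20.4 = 6.732
  age 5: 0.26 × 28.1 = 7.306
Maximum at age 5 (7.306).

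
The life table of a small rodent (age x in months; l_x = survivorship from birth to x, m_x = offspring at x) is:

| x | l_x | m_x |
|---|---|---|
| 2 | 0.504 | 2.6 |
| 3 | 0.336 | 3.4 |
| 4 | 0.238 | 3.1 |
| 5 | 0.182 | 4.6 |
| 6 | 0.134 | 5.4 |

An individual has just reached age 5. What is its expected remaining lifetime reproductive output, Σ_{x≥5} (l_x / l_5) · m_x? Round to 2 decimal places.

8.58

l_5 = 0.182. Conditional survival from age 5 to x is l_x / l_5.
  x=5: (0.182/0.182) × 4.6 = 4.6000
  x=6: (0.134/0.182) × 5.4 = 3.9758
Sum = 4.6000 + 3.9758 = 8.5758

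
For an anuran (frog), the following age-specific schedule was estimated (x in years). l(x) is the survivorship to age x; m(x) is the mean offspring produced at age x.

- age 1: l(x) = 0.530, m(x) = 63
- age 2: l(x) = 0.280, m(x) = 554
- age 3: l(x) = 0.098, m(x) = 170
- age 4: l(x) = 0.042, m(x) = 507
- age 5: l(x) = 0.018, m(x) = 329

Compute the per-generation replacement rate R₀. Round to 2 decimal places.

R₀ = Σ l(x) m(x):
  age 1: 0.530 × 63 = 33.3900
  age 2: 0.280 × 554 = 155.1200
  age 3: 0.098 × 170 = 16.6600
  age 4: 0.042 × 507 = 21.2940
  age 5: 0.018 × 329 = 5.9220
R₀ = 33.3900 + 155.1200 + 16.6600 + 21.2940 + 5.9220 = 232.3860

232.39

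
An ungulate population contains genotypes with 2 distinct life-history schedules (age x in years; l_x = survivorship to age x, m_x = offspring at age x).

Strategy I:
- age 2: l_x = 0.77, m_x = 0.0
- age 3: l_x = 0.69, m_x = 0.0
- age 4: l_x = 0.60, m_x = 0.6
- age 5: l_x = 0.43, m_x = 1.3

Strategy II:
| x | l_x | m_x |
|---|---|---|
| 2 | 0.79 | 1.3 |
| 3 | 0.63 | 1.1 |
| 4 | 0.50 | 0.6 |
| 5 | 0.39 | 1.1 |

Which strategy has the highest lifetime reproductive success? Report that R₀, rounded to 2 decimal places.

Strategy I: R₀ = 0.77×0.0 + 0.69×0.0 + 0.60×0.6 + 0.43×1.3 = 0.9190
Strategy II: R₀ = 0.79×1.3 + 0.63×1.1 + 0.50×0.6 + 0.39×1.1 = 2.4490
Highest R₀: strategy II with 2.4490.

2.45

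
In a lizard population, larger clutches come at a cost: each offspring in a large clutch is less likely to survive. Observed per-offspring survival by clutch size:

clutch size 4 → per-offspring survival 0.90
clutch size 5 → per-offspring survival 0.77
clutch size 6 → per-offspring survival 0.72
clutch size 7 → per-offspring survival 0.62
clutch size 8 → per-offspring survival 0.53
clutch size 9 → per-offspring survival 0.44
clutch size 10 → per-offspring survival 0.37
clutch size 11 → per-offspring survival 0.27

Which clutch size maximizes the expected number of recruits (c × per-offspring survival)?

Expected recruits = c × s(c):
  c=4: 4 × 0.90 = 3.600
  c=5: 5 × 0.77 = 3.850
  c=6: 6 × 0.72 = 4.320
  c=7: 7 × 0.62 = 4.340
  c=8: 8 × 0.53 = 4.240
  c=9: 9 × 0.44 = 3.960
  c=10: 10 × 0.37 = 3.700
  c=11: 11 × 0.27 = 2.970
Maximum at c = 7 (4.340 recruits).

7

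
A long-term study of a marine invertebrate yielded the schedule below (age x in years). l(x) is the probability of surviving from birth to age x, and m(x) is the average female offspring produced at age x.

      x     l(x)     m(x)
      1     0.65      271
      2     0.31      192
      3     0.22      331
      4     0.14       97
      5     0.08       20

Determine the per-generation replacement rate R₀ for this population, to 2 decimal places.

R₀ = Σ l(x) m(x):
  age 1: 0.65 × 271 = 176.1500
  age 2: 0.31 × 192 = 59.5200
  age 3: 0.22 × 331 = 72.8200
  age 4: 0.14 × 97 = 13.5800
  age 5: 0.08 × 20 = 1.6000
R₀ = 176.1500 + 59.5200 + 72.8200 + 13.5800 + 1.6000 = 323.6700

323.67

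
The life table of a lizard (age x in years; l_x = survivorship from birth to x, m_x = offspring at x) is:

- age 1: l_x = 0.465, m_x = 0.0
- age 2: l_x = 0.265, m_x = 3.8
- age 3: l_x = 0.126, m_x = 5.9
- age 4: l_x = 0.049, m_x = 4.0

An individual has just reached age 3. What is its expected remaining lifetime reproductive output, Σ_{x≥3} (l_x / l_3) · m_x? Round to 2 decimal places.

l_3 = 0.126. Conditional survival from age 3 to x is l_x / l_3.
  x=3: (0.126/0.126) × 5.9 = 5.9000
  x=4: (0.049/0.126) × 4.0 = 1.5556
Sum = 5.9000 + 1.5556 = 7.4556

7.46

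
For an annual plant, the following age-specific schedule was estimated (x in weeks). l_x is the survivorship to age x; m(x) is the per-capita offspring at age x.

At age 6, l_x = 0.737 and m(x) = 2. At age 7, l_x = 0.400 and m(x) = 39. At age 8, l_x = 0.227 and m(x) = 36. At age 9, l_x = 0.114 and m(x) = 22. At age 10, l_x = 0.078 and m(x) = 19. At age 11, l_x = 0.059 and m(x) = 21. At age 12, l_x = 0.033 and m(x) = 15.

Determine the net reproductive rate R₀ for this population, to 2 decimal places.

30.97

R₀ = Σ l_x m(x):
  age 6: 0.737 × 2 = 1.4740
  age 7: 0.400 × 39 = 15.6000
  age 8: 0.227 × 36 = 8.1720
  age 9: 0.114 × 22 = 2.5080
  age 10: 0.078 × 19 = 1.4820
  age 11: 0.059 × 21 = 1.2390
  age 12: 0.033 × 15 = 0.4950
R₀ = 1.4740 + 15.6000 + 8.1720 + 2.5080 + 1.4820 + 1.2390 + 0.4950 = 30.9700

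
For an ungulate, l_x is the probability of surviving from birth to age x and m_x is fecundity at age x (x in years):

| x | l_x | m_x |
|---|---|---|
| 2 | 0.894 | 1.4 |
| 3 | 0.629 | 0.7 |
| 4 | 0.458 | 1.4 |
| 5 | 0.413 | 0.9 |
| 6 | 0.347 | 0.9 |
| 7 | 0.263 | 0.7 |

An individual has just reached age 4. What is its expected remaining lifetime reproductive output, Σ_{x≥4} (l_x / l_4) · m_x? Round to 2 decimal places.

l_4 = 0.458. Conditional survival from age 4 to x is l_x / l_4.
  x=4: (0.458/0.458) × 1.4 = 1.4000
  x=5: (0.413/0.458) × 0.9 = 0.8116
  x=6: (0.347/0.458) × 0.9 = 0.6819
  x=7: (0.263/0.458) × 0.7 = 0.4020
Sum = 1.4000 + 0.8116 + 0.6819 + 0.4020 = 3.2954

3.30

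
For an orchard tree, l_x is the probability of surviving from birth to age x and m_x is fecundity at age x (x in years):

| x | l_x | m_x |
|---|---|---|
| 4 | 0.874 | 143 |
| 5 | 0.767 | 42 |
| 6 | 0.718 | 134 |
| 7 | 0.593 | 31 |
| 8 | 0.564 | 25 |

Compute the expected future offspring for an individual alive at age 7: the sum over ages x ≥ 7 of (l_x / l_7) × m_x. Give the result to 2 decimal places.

54.78

l_7 = 0.593. Conditional survival from age 7 to x is l_x / l_7.
  x=7: (0.593/0.593) × 31 = 31.0000
  x=8: (0.564/0.593) × 25 = 23.7774
Sum = 31.0000 + 23.7774 = 54.7774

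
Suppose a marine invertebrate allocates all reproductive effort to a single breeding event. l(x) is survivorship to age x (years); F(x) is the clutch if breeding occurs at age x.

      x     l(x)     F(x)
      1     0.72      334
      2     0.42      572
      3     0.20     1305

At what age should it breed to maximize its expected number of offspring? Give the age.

Expected offspring if breeding at age x = l(x) × F(x):
  age 1: 0.72 × 334 = 240.480
  age 2: 0.42 × 572 = 240.240
  age 3: 0.20 × 1305 = 261.000
Maximum at age 3 (261.000).

3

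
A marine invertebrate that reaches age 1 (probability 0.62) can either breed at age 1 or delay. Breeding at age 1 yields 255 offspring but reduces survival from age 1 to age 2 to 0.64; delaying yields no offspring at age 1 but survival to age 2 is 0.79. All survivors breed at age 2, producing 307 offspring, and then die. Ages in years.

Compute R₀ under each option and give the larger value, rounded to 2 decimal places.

279.92

breed at age 1: R₀ = 0.62 × (255 + 0.64 × 307) = 0.62 × 451.4800 = 279.9176
delay to age 2: R₀ = 0.62 × (0.79 × 307) = 0.62 × 242.5300 = 150.3686
Higher: breed at age 1 (279.9176).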